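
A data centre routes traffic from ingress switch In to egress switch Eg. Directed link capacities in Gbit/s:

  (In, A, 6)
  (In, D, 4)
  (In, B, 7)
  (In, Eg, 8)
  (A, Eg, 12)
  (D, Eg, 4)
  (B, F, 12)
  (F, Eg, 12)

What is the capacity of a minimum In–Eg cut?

25

Augment In→Eg: bottleneck 8, flow now 8.
Augment In→A→Eg: bottleneck 6, flow now 14.
Augment In→D→Eg: bottleneck 4, flow now 18.
Augment In→B→F→Eg: bottleneck 7, flow now 25.
No augmenting path remains; maximum flow = 25.
By max-flow min-cut, the minimum cut capacity equals the max flow.
In the residual graph, reachable from In: {In}.
Min-cut edges: In→A (6), In→D (4), In→B (7), In→Eg (8); capacity 6 + 4 + 7 + 8 = 25.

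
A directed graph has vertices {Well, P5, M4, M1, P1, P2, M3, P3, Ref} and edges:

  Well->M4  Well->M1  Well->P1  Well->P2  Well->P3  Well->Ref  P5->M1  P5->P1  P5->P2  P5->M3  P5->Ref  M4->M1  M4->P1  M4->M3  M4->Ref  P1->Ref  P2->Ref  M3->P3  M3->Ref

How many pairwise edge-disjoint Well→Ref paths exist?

4

Assign every edge capacity 1; by Menger, the answer equals the max flow.
Path Well→Ref (+1); total 1.
Path Well→M4→Ref (+1); total 2.
Path Well→P1→Ref (+1); total 3.
Path Well→P2→Ref (+1); total 4.
No residual Well→Ref path; max flow = 4.
Certifying cut of size 4: {Well→M4, Well→P1, Well→P2, Well→Ref}.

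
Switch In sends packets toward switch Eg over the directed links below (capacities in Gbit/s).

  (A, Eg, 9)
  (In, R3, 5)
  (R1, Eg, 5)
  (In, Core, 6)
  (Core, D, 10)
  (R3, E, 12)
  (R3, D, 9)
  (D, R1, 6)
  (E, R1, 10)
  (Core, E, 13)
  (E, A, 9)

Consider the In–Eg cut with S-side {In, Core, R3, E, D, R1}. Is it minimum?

No — its capacity is 14, but the minimum cut has capacity 11.

Given cut capacity: 9 + 5 = 14.
Augment In→Core→E→R1→Eg: bottleneck 5, flow now 5.
Augment In→Core→E→A→Eg: bottleneck 1, flow now 6.
Augment In→R3→E→A→Eg: bottleneck 5, flow now 11.
No augmenting path remains; maximum flow = 11.
In the residual graph, reachable from In: {In}.
Min-cut edges: In→Core (6), In→R3 (5); capacity 6 + 5 = 11.
Cut capacity 14 exceeds the max flow 11, so it is not minimum.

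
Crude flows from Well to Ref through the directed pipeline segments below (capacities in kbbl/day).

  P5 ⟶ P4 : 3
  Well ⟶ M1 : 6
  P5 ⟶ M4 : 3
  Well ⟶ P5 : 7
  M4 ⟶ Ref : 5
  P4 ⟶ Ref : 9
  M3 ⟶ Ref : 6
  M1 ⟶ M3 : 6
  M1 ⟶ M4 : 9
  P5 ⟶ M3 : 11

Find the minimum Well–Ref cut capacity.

Augment Well→M1→M4→Ref: bottleneck 5, flow now 5.
Augment Well→M1→M3→Ref: bottleneck 1, flow now 6.
Augment Well→P5→P4→Ref: bottleneck 3, flow now 9.
Augment Well→P5→M3→Ref: bottleneck 4, flow now 13.
No augmenting path remains; maximum flow = 13.
By max-flow min-cut, the minimum cut capacity equals the max flow.
In the residual graph, reachable from Well: {Well}.
Min-cut edges: Well→M1 (6), Well→P5 (7); capacity 6 + 7 = 13.

13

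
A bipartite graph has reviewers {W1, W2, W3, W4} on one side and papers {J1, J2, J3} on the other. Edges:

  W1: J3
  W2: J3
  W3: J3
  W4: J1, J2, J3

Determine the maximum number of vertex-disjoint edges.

Unit-capacity flow: source→left, listed edges, right→sink; max matching = max flow.
Augmenting path W1→J3 (+1); matched 1.
Augmenting path W4→J1 (+1); matched 2.
No augmenting path remains; maximum matching = 2.
König certificate: {W4, J3} is a vertex cover of size 2 (every listed pair touches it), so no matching can be larger.

2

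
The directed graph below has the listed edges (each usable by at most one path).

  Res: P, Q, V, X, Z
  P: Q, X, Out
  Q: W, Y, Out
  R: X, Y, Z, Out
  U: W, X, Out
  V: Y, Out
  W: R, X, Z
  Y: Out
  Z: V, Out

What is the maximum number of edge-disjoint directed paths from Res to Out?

4

Assign every edge capacity 1; by Menger, the answer equals the max flow.
Path Res→P→Out (+1); total 1.
Path Res→Q→Out (+1); total 2.
Path Res→V→Out (+1); total 3.
Path Res→Z→Out (+1); total 4.
No residual Res→Out path; max flow = 4.
Certifying cut of size 4: {Res→P, Res→Q, Res→V, Res→Z}.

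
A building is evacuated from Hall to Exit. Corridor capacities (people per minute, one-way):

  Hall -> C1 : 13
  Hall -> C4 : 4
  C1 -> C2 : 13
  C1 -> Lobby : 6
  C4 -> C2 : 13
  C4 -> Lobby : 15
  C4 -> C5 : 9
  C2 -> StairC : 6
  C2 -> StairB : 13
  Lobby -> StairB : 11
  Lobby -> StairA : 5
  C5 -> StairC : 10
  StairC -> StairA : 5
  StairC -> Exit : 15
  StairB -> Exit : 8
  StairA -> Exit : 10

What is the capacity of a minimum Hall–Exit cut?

17

Augment Hall→C1→C2→StairC→Exit: bottleneck 6, flow now 6.
Augment Hall→C1→C2→StairB→Exit: bottleneck 7, flow now 13.
Augment Hall→C4→C2→StairB→Exit: bottleneck 1, flow now 14.
Augment Hall→C4→Lobby→StairA→Exit: bottleneck 3, flow now 17.
No augmenting path remains; maximum flow = 17.
By max-flow min-cut, the minimum cut capacity equals the max flow.
In the residual graph, reachable from Hall: {Hall}.
Min-cut edges: Hall→C1 (13), Hall→C4 (4); capacity 13 + 4 = 17.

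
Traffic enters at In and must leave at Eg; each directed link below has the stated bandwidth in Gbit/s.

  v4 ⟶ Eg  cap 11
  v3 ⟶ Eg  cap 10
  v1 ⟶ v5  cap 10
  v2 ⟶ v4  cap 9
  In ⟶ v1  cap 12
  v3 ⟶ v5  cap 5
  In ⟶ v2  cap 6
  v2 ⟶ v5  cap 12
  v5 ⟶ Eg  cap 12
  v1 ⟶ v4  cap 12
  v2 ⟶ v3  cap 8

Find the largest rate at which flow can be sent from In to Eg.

18

Augment In→v1→v4→Eg: bottleneck 11, flow now 11.
Augment In→v1→v5→Eg: bottleneck 1, flow now 12.
Augment In→v2→v3→Eg: bottleneck 6, flow now 18.
No augmenting path remains; maximum flow = 18.
In the residual graph, reachable from In: {In}.
Min-cut edges: In→v1 (12), In→v2 (6); capacity 12 + 6 = 18.
This cut is saturated, so no flow can exceed 18.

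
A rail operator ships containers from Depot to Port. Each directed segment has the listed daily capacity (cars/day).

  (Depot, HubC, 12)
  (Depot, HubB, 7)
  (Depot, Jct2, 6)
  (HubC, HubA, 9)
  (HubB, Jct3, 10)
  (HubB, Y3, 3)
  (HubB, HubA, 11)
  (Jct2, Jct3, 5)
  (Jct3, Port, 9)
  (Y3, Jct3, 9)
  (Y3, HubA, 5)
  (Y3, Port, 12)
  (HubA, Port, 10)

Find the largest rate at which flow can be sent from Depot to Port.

21

Augment Depot→HubC→HubA→Port: bottleneck 9, flow now 9.
Augment Depot→HubB→Jct3→Port: bottleneck 7, flow now 16.
Augment Depot→Jct2→Jct3→Port: bottleneck 2, flow now 18.
Augment Depot→Jct2→Jct3→HubB→Y3→Port: bottleneck 3, flow now 21. (uses reverse residual edge)
No augmenting path remains; maximum flow = 21.
In the residual graph, reachable from Depot: {Depot, HubC, Jct2}.
Min-cut edges: Depot→HubB (7), HubC→HubA (9), Jct2→Jct3 (5); capacity 7 + 9 + 5 = 21.
This cut is saturated, so no flow can exceed 21.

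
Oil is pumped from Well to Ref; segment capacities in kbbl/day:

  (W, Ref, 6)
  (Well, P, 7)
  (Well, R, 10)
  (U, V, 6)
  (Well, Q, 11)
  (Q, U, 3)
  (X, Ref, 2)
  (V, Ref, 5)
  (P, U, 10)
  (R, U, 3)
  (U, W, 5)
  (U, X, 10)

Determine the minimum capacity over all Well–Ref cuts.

12

Augment Well→P→U→V→Ref: bottleneck 5, flow now 5.
Augment Well→P→U→W→Ref: bottleneck 2, flow now 7.
Augment Well→Q→U→W→Ref: bottleneck 3, flow now 10.
Augment Well→R→U→X→Ref: bottleneck 2, flow now 12.
No augmenting path remains; maximum flow = 12.
By max-flow min-cut, the minimum cut capacity equals the max flow.
In the residual graph, reachable from Well: {Well, P, Q, R, U, V, X}.
Min-cut edges: U→W (5), V→Ref (5), X→Ref (2); capacity 5 + 5 + 2 = 12.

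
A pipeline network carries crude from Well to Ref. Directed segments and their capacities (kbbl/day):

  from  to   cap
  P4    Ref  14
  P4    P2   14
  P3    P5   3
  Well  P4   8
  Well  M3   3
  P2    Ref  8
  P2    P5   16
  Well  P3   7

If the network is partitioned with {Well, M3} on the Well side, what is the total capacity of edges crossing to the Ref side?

Edges leaving {Well, M3}: Well→P4 (8), Well→P3 (7).
Cut capacity = 8 + 7 = 15.

15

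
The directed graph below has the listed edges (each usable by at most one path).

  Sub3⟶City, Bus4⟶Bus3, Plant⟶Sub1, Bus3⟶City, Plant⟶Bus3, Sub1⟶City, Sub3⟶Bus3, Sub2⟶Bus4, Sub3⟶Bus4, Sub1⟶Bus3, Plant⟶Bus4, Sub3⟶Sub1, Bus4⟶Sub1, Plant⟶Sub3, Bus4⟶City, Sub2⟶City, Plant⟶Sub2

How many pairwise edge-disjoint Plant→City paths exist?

5

Assign every edge capacity 1; by Menger, the answer equals the max flow.
Path Plant→Sub1→City (+1); total 1.
Path Plant→Sub3→City (+1); total 2.
Path Plant→Bus4→City (+1); total 3.
Path Plant→Bus3→City (+1); total 4.
Path Plant→Sub2→City (+1); total 5.
No residual Plant→City path; max flow = 5.
Certifying cut of size 5: {Plant→Bus3, Plant→Bus4, Plant→Sub1, Plant→Sub2, Plant→Sub3}.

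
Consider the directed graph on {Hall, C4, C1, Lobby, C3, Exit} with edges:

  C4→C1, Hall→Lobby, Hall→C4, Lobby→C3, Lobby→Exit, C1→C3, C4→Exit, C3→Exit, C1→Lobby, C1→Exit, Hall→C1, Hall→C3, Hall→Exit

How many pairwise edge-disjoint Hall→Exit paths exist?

Assign every edge capacity 1; by Menger, the answer equals the max flow.
Path Hall→Exit (+1); total 1.
Path Hall→C4→Exit (+1); total 2.
Path Hall→C1→Exit (+1); total 3.
Path Hall→Lobby→Exit (+1); total 4.
Path Hall→C3→Exit (+1); total 5.
No residual Hall→Exit path; max flow = 5.
Certifying cut of size 5: {Hall→C1, Hall→C3, Hall→C4, Hall→Exit, Hall→Lobby}.

5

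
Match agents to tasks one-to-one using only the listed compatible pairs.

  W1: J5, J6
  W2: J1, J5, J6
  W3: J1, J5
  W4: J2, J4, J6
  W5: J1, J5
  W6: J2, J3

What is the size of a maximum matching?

5

Unit-capacity flow: source→left, listed edges, right→sink; max matching = max flow.
Augmenting path W1→J5 (+1); matched 1.
Augmenting path W2→J1 (+1); matched 2.
Augmenting path W4→J2 (+1); matched 3.
Augmenting path W6→J3 (+1); matched 4.
Augmenting path W3→J1→W2→J6 (+1); matched 5.
No augmenting path remains; maximum matching = 5.
König certificate: {W4, W6, J1, J5, J6} is a vertex cover of size 5 (every listed pair touches it), so no matching can be larger.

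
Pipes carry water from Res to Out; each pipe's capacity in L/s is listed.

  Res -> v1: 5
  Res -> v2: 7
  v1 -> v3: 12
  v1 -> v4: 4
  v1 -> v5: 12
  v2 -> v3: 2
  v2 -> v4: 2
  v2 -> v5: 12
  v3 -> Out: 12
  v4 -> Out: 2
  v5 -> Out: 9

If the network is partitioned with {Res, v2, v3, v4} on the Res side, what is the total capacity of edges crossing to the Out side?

31

Edges leaving {Res, v2, v3, v4}: Res→v1 (5), v2→v5 (12), v3→Out (12), v4→Out (2).
Cut capacity = 5 + 12 + 12 + 2 = 31.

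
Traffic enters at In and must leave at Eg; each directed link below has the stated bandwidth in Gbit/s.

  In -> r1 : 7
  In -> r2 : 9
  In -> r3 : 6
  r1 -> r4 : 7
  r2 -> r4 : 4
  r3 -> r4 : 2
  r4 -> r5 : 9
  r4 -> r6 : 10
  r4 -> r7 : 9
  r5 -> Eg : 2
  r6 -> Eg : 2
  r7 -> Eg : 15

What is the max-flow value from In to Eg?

13

Augment In→r1→r4→r5→Eg: bottleneck 2, flow now 2.
Augment In→r1→r4→r6→Eg: bottleneck 2, flow now 4.
Augment In→r1→r4→r7→Eg: bottleneck 3, flow now 7.
Augment In→r2→r4→r7→Eg: bottleneck 4, flow now 11.
Augment In→r3→r4→r7→Eg: bottleneck 2, flow now 13.
No augmenting path remains; maximum flow = 13.
In the residual graph, reachable from In: {In, r2, r3}.
Min-cut edges: In→r1 (7), r2→r4 (4), r3→r4 (2); capacity 7 + 4 + 2 = 13.
This cut is saturated, so no flow can exceed 13.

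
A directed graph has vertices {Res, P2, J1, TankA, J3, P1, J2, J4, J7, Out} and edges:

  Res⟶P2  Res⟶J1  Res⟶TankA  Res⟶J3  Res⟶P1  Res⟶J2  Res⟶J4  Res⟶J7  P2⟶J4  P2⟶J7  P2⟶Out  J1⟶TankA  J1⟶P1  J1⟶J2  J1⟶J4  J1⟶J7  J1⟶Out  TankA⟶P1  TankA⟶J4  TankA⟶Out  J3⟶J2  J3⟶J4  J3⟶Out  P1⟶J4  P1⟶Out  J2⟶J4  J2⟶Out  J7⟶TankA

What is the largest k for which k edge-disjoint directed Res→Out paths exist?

6

Assign every edge capacity 1; by Menger, the answer equals the max flow.
Path Res→P2→Out (+1); total 1.
Path Res→J1→Out (+1); total 2.
Path Res→TankA→Out (+1); total 3.
Path Res→J3→Out (+1); total 4.
Path Res→P1→Out (+1); total 5.
Path Res→J2→Out (+1); total 6.
No residual Res→Out path; max flow = 6.
Certifying cut of size 6: {P1→Out, Res→J1, Res→J2, Res→J3, Res→P2, TankA→Out}.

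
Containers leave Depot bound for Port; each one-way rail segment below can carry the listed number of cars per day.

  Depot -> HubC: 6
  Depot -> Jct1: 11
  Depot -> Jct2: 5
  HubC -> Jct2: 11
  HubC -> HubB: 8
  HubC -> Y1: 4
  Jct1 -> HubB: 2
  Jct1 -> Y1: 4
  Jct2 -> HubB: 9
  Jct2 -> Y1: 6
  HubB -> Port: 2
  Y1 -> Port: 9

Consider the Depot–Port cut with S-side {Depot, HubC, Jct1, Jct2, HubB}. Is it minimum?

No — its capacity is 16, but the minimum cut has capacity 11.

Given cut capacity: 4 + 4 + 6 + 2 = 16.
Augment Depot→HubC→HubB→Port: bottleneck 2, flow now 2.
Augment Depot→HubC→Y1→Port: bottleneck 4, flow now 6.
Augment Depot→Jct1→Y1→Port: bottleneck 4, flow now 10.
Augment Depot→Jct2→Y1→Port: bottleneck 1, flow now 11.
No augmenting path remains; maximum flow = 11.
In the residual graph, reachable from Depot: {Depot, HubC, Jct1, Jct2, HubB, Y1}.
Min-cut edges: HubB→Port (2), Y1→Port (9); capacity 2 + 9 = 11.
Cut capacity 16 exceeds the max flow 11, so it is not minimum.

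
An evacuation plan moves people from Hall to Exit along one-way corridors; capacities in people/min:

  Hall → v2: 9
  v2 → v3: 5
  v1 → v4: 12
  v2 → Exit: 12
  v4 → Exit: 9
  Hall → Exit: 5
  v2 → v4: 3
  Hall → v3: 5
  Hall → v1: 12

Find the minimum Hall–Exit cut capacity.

Augment Hall→Exit: bottleneck 5, flow now 5.
Augment Hall→v2→Exit: bottleneck 9, flow now 14.
Augment Hall→v1→v4→Exit: bottleneck 9, flow now 23.
No augmenting path remains; maximum flow = 23.
By max-flow min-cut, the minimum cut capacity equals the max flow.
In the residual graph, reachable from Hall: {Hall, v1, v3, v4}.
Min-cut edges: Hall→v2 (9), Hall→Exit (5), v4→Exit (9); capacity 9 + 5 + 9 = 23.

23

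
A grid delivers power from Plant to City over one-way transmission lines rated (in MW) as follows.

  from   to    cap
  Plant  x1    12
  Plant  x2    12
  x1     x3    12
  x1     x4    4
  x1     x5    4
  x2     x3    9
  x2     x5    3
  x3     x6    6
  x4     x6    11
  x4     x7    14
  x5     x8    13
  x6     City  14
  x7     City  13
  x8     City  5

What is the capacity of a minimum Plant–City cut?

15

Augment Plant→x1→x3→x6→City: bottleneck 6, flow now 6.
Augment Plant→x1→x4→x6→City: bottleneck 4, flow now 10.
Augment Plant→x1→x5→x8→City: bottleneck 2, flow now 12.
Augment Plant→x2→x5→x8→City: bottleneck 3, flow now 15.
No augmenting path remains; maximum flow = 15.
By max-flow min-cut, the minimum cut capacity equals the max flow.
In the residual graph, reachable from Plant: {Plant, x1, x2, x3, x5, x8}.
Min-cut edges: x1→x4 (4), x3→x6 (6), x8→City (5); capacity 4 + 6 + 5 = 15.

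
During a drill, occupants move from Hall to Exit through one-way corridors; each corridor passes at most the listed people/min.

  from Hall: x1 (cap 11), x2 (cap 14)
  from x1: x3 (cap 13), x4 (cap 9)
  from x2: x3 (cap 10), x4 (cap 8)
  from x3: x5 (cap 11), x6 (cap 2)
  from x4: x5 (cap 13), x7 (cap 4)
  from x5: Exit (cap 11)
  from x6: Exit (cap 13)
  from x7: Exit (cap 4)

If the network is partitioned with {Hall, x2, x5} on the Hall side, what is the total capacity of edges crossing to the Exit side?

40

Edges leaving {Hall, x2, x5}: Hall→x1 (11), x2→x3 (10), x2→x4 (8), x5→Exit (11).
Cut capacity = 11 + 10 + 8 + 11 = 40.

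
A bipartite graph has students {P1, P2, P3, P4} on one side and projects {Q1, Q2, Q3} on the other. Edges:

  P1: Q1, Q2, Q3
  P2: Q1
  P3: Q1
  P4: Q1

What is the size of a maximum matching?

2

Unit-capacity flow: source→left, listed edges, right→sink; max matching = max flow.
Augmenting path P1→Q1 (+1); matched 1.
Augmenting path P2→Q1→P1→Q2 (+1); matched 2.
No augmenting path remains; maximum matching = 2.
König certificate: {P1, Q1} is a vertex cover of size 2 (every listed pair touches it), so no matching can be larger.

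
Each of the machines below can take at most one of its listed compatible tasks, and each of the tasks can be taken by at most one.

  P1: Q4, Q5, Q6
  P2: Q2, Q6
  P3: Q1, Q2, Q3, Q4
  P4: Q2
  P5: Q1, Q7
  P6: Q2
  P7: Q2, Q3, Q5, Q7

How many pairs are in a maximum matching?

6

Unit-capacity flow: source→left, listed edges, right→sink; max matching = max flow.
Augmenting path P1→Q4 (+1); matched 1.
Augmenting path P2→Q2 (+1); matched 2.
Augmenting path P3→Q1 (+1); matched 3.
Augmenting path P5→Q7 (+1); matched 4.
Augmenting path P7→Q3 (+1); matched 5.
Augmenting path P4→Q2→P2→Q6 (+1); matched 6.
No augmenting path remains; maximum matching = 6.
König certificate: {P1, P2, P3, P5, P7, Q2} is a vertex cover of size 6 (every listed pair touches it), so no matching can be larger.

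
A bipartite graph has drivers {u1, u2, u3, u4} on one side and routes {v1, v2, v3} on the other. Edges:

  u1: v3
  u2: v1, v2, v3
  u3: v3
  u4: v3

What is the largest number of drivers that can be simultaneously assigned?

2

Unit-capacity flow: source→left, listed edges, right→sink; max matching = max flow.
Augmenting path u1→v3 (+1); matched 1.
Augmenting path u2→v1 (+1); matched 2.
No augmenting path remains; maximum matching = 2.
König certificate: {u2, v3} is a vertex cover of size 2 (every listed pair touches it), so no matching can be larger.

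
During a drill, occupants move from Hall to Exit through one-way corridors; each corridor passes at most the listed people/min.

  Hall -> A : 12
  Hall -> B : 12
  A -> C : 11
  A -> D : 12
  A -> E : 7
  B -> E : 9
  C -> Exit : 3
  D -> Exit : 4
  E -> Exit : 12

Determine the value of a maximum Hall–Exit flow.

Augment Hall→A→C→Exit: bottleneck 3, flow now 3.
Augment Hall→A→D→Exit: bottleneck 4, flow now 7.
Augment Hall→A→E→Exit: bottleneck 5, flow now 12.
Augment Hall→B→E→Exit: bottleneck 7, flow now 19.
No augmenting path remains; maximum flow = 19.
In the residual graph, reachable from Hall: {Hall, A, B, C, D, E}.
Min-cut edges: C→Exit (3), D→Exit (4), E→Exit (12); capacity 3 + 4 + 12 = 19.
This cut is saturated, so no flow can exceed 19.

19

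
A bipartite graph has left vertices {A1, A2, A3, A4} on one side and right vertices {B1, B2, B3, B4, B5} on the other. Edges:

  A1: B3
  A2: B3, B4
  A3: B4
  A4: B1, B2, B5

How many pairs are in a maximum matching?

3

Unit-capacity flow: source→left, listed edges, right→sink; max matching = max flow.
Augmenting path A1→B3 (+1); matched 1.
Augmenting path A2→B4 (+1); matched 2.
Augmenting path A4→B1 (+1); matched 3.
No augmenting path remains; maximum matching = 3.
König certificate: {A4, B3, B4} is a vertex cover of size 3 (every listed pair touches it), so no matching can be larger.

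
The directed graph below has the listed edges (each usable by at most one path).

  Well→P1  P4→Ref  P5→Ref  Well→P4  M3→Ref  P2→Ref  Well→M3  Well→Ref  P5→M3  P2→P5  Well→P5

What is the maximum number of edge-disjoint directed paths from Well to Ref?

4

Assign every edge capacity 1; by Menger, the answer equals the max flow.
Path Well→Ref (+1); total 1.
Path Well→P5→Ref (+1); total 2.
Path Well→M3→Ref (+1); total 3.
Path Well→P4→Ref (+1); total 4.
No residual Well→Ref path; max flow = 4.
Certifying cut of size 4: {Well→M3, Well→P4, Well→P5, Well→Ref}.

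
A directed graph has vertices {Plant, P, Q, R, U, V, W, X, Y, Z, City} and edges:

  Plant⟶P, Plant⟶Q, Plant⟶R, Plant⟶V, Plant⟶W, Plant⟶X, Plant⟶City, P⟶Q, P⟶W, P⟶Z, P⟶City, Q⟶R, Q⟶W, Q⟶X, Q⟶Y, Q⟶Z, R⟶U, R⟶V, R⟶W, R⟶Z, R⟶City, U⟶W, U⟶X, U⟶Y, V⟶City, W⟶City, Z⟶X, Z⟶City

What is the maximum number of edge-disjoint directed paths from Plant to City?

Assign every edge capacity 1; by Menger, the answer equals the max flow.
Path Plant→City (+1); total 1.
Path Plant→P→City (+1); total 2.
Path Plant→R→City (+1); total 3.
Path Plant→V→City (+1); total 4.
Path Plant→W→City (+1); total 5.
Path Plant→Q→Z→City (+1); total 6.
No residual Plant→City path; max flow = 6.
Certifying cut of size 6: {Plant→City, Plant→P, Plant→Q, Plant→R, Plant→V, Plant→W}.

6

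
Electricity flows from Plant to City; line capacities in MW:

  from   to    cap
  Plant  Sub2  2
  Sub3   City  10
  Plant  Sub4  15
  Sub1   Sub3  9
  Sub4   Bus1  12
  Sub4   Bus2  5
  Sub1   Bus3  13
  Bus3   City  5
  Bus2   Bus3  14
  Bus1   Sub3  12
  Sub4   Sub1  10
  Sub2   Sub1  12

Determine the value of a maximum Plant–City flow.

Augment Plant→Sub2→Sub1→Bus3→City: bottleneck 2, flow now 2.
Augment Plant→Sub4→Bus2→Bus3→City: bottleneck 3, flow now 5.
Augment Plant→Sub4→Sub1→Sub3→City: bottleneck 9, flow now 14.
Augment Plant→Sub4→Bus1→Sub3→City: bottleneck 1, flow now 15.
No augmenting path remains; maximum flow = 15.
In the residual graph, reachable from Plant: {Plant, Sub2, Sub4, Bus2, Sub1, Bus1, Bus3, Sub3}.
Min-cut edges: Bus3→City (5), Sub3→City (10); capacity 5 + 10 = 15.
This cut is saturated, so no flow can exceed 15.

15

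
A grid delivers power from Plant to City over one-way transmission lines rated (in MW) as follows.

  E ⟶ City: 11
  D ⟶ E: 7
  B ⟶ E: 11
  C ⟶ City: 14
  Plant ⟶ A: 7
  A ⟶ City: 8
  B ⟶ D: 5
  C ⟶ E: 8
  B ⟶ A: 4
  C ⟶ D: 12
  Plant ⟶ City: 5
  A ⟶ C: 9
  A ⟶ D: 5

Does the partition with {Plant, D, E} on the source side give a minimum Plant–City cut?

No — its capacity is 23, but the minimum cut has capacity 12.

Given cut capacity: 7 + 5 + 11 = 23.
Augment Plant→City: bottleneck 5, flow now 5.
Augment Plant→A→City: bottleneck 7, flow now 12.
No augmenting path remains; maximum flow = 12.
In the residual graph, reachable from Plant: {Plant}.
Min-cut edges: Plant→A (7), Plant→City (5); capacity 7 + 5 = 12.
Cut capacity 23 exceeds the max flow 12, so it is not minimum.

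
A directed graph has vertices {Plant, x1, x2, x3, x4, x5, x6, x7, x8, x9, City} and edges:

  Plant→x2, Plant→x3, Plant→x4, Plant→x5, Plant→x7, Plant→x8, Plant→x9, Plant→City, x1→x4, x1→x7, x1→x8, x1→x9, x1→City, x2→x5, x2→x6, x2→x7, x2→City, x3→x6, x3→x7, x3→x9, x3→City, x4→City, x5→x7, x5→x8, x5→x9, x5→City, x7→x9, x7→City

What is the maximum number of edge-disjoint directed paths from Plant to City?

Assign every edge capacity 1; by Menger, the answer equals the max flow.
Path Plant→City (+1); total 1.
Path Plant→x2→City (+1); total 2.
Path Plant→x3→City (+1); total 3.
Path Plant→x4→City (+1); total 4.
Path Plant→x5→City (+1); total 5.
Path Plant→x7→City (+1); total 6.
No residual Plant→City path; max flow = 6.
Certifying cut of size 6: {Plant→City, Plant→x2, Plant→x3, Plant→x4, Plant→x5, Plant→x7}.

6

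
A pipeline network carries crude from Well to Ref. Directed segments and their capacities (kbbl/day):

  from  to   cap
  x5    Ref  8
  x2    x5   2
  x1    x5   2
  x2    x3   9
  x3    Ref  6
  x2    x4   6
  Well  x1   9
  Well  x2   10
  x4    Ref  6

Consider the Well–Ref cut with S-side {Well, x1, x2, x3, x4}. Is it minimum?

Given cut capacity: 2 + 2 + 6 + 6 = 16.
Augment Well→x1→x5→Ref: bottleneck 2, flow now 2.
Augment Well→x2→x3→Ref: bottleneck 6, flow now 8.
Augment Well→x2→x4→Ref: bottleneck 4, flow now 12.
No augmenting path remains; maximum flow = 12.
In the residual graph, reachable from Well: {Well, x1}.
Min-cut edges: Well→x2 (10), x1→x5 (2); capacity 10 + 2 = 12.
Cut capacity 16 exceeds the max flow 12, so it is not minimum.

No — its capacity is 16, but the minimum cut has capacity 12.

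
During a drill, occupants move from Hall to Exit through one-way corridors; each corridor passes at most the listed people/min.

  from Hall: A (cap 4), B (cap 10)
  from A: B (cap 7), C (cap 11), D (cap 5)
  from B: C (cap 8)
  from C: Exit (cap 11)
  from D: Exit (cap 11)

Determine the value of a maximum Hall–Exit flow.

12

Augment Hall→A→C→Exit: bottleneck 4, flow now 4.
Augment Hall→B→C→Exit: bottleneck 7, flow now 11.
Augment Hall→B→C→A→D→Exit: bottleneck 1, flow now 12. (uses reverse residual edge)
No augmenting path remains; maximum flow = 12.
In the residual graph, reachable from Hall: {Hall, B}.
Min-cut edges: Hall→A (4), B→C (8); capacity 4 + 8 = 12.
This cut is saturated, so no flow can exceed 12.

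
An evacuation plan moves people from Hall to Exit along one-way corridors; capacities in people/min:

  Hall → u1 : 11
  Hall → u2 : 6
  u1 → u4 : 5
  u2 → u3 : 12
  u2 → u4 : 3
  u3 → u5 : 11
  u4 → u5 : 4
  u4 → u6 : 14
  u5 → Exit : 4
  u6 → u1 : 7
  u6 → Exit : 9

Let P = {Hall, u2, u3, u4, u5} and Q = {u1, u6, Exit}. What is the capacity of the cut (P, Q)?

29

Edges leaving {Hall, u2, u3, u4, u5}: Hall→u1 (11), u4→u6 (14), u5→Exit (4).
Cut capacity = 11 + 14 + 4 = 29.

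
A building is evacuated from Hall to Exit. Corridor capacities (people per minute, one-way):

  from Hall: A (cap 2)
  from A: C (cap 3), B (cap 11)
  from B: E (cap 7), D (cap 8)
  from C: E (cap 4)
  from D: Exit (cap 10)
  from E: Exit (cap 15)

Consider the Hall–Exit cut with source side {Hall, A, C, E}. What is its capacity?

Edges leaving {Hall, A, C, E}: A→B (11), E→Exit (15).
Cut capacity = 11 + 15 = 26.

26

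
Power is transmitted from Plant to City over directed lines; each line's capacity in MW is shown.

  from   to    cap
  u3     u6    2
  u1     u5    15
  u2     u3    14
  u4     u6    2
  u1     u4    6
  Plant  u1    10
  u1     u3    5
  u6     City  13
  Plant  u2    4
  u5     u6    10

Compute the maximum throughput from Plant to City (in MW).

Augment Plant→u1→u3→u6→City: bottleneck 2, flow now 2.
Augment Plant→u1→u4→u6→City: bottleneck 2, flow now 4.
Augment Plant→u1→u5→u6→City: bottleneck 6, flow now 10.
Augment Plant→u2→u3→u1→u5→u6→City: bottleneck 2, flow now 12. (uses reverse residual edge)
No augmenting path remains; maximum flow = 12.
In the residual graph, reachable from Plant: {Plant, u2, u3}.
Min-cut edges: Plant→u1 (10), u3→u6 (2); capacity 10 + 2 = 12.
This cut is saturated, so no flow can exceed 12.

12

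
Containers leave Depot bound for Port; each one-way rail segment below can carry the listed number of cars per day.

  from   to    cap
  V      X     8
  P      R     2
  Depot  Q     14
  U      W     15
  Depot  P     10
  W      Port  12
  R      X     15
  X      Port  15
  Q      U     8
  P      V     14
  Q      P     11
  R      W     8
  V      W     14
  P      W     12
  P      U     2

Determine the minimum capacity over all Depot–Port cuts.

22

Augment Depot→P→W→Port: bottleneck 10, flow now 10.
Augment Depot→Q→P→W→Port: bottleneck 2, flow now 12.
Augment Depot→Q→P→R→X→Port: bottleneck 2, flow now 14.
Augment Depot→Q→P→V→X→Port: bottleneck 7, flow now 21.
Augment Depot→Q→U→W→P→V→X→Port: bottleneck 1, flow now 22. (uses reverse residual edge)
No augmenting path remains; maximum flow = 22.
By max-flow min-cut, the minimum cut capacity equals the max flow.
In the residual graph, reachable from Depot: {Depot, P, Q, U, V, W}.
Min-cut edges: P→R (2), V→X (8), W→Port (12); capacity 2 + 8 + 12 = 22.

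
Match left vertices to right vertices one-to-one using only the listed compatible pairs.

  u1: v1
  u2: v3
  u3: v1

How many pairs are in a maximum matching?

Unit-capacity flow: source→left, listed edges, right→sink; max matching = max flow.
Augmenting path u1→v1 (+1); matched 1.
Augmenting path u2→v3 (+1); matched 2.
No augmenting path remains; maximum matching = 2.
König certificate: {u2, v1} is a vertex cover of size 2 (every listed pair touches it), so no matching can be larger.

2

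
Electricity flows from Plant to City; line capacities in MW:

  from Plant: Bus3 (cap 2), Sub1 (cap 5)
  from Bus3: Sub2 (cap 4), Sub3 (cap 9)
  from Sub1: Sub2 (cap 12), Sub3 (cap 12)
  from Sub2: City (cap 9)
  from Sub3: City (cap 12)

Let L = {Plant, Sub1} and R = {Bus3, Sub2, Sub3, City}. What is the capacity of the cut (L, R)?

Edges leaving {Plant, Sub1}: Plant→Bus3 (2), Sub1→Sub2 (12), Sub1→Sub3 (12).
Cut capacity = 2 + 12 + 12 = 26.

26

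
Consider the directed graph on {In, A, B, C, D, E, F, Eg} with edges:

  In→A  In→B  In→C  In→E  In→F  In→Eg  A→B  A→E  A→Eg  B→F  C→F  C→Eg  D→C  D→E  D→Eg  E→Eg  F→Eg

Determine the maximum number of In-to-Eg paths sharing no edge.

5

Assign every edge capacity 1; by Menger, the answer equals the max flow.
Path In→Eg (+1); total 1.
Path In→A→Eg (+1); total 2.
Path In→C→Eg (+1); total 3.
Path In→E→Eg (+1); total 4.
Path In→F→Eg (+1); total 5.
No residual In→Eg path; max flow = 5.
Certifying cut of size 5: {F→Eg, In→A, In→C, In→E, In→Eg}.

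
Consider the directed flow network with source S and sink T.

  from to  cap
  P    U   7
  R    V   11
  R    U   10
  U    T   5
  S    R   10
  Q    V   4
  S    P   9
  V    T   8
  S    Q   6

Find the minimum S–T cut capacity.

Augment S→P→U→T: bottleneck 5, flow now 5.
Augment S→Q→V→T: bottleneck 4, flow now 9.
Augment S→R→V→T: bottleneck 4, flow now 13.
No augmenting path remains; maximum flow = 13.
By max-flow min-cut, the minimum cut capacity equals the max flow.
In the residual graph, reachable from S: {S, P, Q, R, U, V}.
Min-cut edges: U→T (5), V→T (8); capacity 5 + 8 = 13.

13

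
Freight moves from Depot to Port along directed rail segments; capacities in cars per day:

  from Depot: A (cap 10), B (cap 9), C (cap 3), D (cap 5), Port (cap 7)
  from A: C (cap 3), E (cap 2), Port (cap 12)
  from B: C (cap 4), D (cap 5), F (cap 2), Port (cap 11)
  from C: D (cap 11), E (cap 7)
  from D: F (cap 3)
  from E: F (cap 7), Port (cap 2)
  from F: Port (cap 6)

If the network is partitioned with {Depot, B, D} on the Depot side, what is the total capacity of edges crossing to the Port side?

40

Edges leaving {Depot, B, D}: Depot→A (10), Depot→C (3), Depot→Port (7), B→C (4), B→F (2), B→Port (11), D→F (3).
Cut capacity = 10 + 3 + 7 + 4 + 2 + 11 + 3 = 40.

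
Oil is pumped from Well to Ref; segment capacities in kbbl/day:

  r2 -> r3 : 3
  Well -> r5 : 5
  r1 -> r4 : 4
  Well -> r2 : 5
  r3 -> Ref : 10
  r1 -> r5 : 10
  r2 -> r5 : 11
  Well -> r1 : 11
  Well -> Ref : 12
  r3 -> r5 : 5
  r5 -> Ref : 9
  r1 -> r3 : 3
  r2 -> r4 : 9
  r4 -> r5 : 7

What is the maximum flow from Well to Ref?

Augment Well→Ref: bottleneck 12, flow now 12.
Augment Well→r5→Ref: bottleneck 5, flow now 17.
Augment Well→r1→r3→Ref: bottleneck 3, flow now 20.
Augment Well→r1→r5→Ref: bottleneck 4, flow now 24.
Augment Well→r2→r3→Ref: bottleneck 3, flow now 27.
No augmenting path remains; maximum flow = 27.
In the residual graph, reachable from Well: {Well, r1, r2, r4, r5}.
Min-cut edges: Well→Ref (12), r1→r3 (3), r2→r3 (3), r5→Ref (9); capacity 12 + 3 + 3 + 9 = 27.
This cut is saturated, so no flow can exceed 27.

27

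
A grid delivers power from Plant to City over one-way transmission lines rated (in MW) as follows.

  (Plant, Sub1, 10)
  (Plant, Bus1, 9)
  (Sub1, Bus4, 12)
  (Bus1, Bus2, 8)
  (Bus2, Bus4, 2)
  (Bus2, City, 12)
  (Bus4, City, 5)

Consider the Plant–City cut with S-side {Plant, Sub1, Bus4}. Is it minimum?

No — its capacity is 14, but the minimum cut has capacity 13.

Given cut capacity: 9 + 5 = 14.
Augment Plant→Sub1→Bus4→City: bottleneck 5, flow now 5.
Augment Plant→Bus1→Bus2→City: bottleneck 8, flow now 13.
No augmenting path remains; maximum flow = 13.
In the residual graph, reachable from Plant: {Plant, Sub1, Bus1, Bus4}.
Min-cut edges: Bus1→Bus2 (8), Bus4→City (5); capacity 8 + 5 = 13.
Cut capacity 14 exceeds the max flow 13, so it is not minimum.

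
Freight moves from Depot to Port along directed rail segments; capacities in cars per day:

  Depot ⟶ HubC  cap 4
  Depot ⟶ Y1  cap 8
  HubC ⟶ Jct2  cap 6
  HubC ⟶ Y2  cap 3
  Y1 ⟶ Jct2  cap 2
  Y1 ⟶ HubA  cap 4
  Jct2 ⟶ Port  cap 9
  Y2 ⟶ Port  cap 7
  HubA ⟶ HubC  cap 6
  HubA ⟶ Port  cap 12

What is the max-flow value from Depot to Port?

10

Augment Depot→HubC→Jct2→Port: bottleneck 4, flow now 4.
Augment Depot→Y1→Jct2→Port: bottleneck 2, flow now 6.
Augment Depot→Y1→HubA→Port: bottleneck 4, flow now 10.
No augmenting path remains; maximum flow = 10.
In the residual graph, reachable from Depot: {Depot, Y1}.
Min-cut edges: Depot→HubC (4), Y1→Jct2 (2), Y1→HubA (4); capacity 4 + 2 + 4 = 10.
This cut is saturated, so no flow can exceed 10.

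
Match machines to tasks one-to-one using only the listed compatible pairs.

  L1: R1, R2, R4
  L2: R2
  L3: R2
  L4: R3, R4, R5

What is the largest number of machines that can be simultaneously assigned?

Unit-capacity flow: source→left, listed edges, right→sink; max matching = max flow.
Augmenting path L1→R1 (+1); matched 1.
Augmenting path L2→R2 (+1); matched 2.
Augmenting path L4→R3 (+1); matched 3.
No augmenting path remains; maximum matching = 3.
König certificate: {L1, L4, R2} is a vertex cover of size 3 (every listed pair touches it), so no matching can be larger.

3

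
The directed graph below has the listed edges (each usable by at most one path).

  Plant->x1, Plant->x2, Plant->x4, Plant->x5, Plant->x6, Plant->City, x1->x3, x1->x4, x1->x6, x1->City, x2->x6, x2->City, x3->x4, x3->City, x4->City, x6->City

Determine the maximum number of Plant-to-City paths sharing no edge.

Assign every edge capacity 1; by Menger, the answer equals the max flow.
Path Plant→City (+1); total 1.
Path Plant→x1→City (+1); total 2.
Path Plant→x2→City (+1); total 3.
Path Plant→x4→City (+1); total 4.
Path Plant→x6→City (+1); total 5.
No residual Plant→City path; max flow = 5.
Certifying cut of size 5: {Plant→City, Plant→x1, Plant→x2, Plant→x4, Plant→x6}.

5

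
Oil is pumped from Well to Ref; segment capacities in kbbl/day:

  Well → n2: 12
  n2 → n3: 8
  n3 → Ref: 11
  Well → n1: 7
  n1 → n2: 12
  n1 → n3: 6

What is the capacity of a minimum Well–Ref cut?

11

Augment Well→n1→n3→Ref: bottleneck 6, flow now 6.
Augment Well→n2→n3→Ref: bottleneck 5, flow now 11.
No augmenting path remains; maximum flow = 11.
By max-flow min-cut, the minimum cut capacity equals the max flow.
In the residual graph, reachable from Well: {Well, n1, n2, n3}.
Min-cut edges: n3→Ref (11); capacity 11 = 11.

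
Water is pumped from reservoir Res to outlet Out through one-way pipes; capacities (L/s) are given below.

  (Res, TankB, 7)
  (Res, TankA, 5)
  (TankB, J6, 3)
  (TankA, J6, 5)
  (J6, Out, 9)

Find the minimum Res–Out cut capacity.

Augment Res→TankB→J6→Out: bottleneck 3, flow now 3.
Augment Res→TankA→J6→Out: bottleneck 5, flow now 8.
No augmenting path remains; maximum flow = 8.
By max-flow min-cut, the minimum cut capacity equals the max flow.
In the residual graph, reachable from Res: {Res, TankB}.
Min-cut edges: Res→TankA (5), TankB→J6 (3); capacity 5 + 3 = 8.

8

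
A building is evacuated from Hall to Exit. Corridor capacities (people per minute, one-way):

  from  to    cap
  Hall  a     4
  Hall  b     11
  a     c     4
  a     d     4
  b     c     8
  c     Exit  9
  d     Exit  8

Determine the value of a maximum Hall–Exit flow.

12

Augment Hall→a→c→Exit: bottleneck 4, flow now 4.
Augment Hall→b→c→Exit: bottleneck 5, flow now 9.
Augment Hall→b→c→a→d→Exit: bottleneck 3, flow now 12. (uses reverse residual edge)
No augmenting path remains; maximum flow = 12.
In the residual graph, reachable from Hall: {Hall, b}.
Min-cut edges: Hall→a (4), b→c (8); capacity 4 + 8 = 12.
This cut is saturated, so no flow can exceed 12.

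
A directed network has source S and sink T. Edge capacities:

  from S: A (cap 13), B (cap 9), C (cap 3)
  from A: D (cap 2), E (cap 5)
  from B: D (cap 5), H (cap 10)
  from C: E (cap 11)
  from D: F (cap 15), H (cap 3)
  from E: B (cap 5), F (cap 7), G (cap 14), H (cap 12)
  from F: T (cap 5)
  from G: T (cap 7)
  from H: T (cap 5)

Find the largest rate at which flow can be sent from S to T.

Augment S→B→H→T: bottleneck 5, flow now 5.
Augment S→A→D→F→T: bottleneck 2, flow now 7.
Augment S→A→E→F→T: bottleneck 3, flow now 10.
Augment S→A→E→G→T: bottleneck 2, flow now 12.
Augment S→C→E→G→T: bottleneck 3, flow now 15.
Augment S→B→D→F→E→G→T: bottleneck 2, flow now 17. (uses reverse residual edge)
No augmenting path remains; maximum flow = 17.
In the residual graph, reachable from S: {S, A, B, C, D, E, F, G, H}.
Min-cut edges: F→T (5), G→T (7), H→T (5); capacity 5 + 7 + 5 = 17.
This cut is saturated, so no flow can exceed 17.

17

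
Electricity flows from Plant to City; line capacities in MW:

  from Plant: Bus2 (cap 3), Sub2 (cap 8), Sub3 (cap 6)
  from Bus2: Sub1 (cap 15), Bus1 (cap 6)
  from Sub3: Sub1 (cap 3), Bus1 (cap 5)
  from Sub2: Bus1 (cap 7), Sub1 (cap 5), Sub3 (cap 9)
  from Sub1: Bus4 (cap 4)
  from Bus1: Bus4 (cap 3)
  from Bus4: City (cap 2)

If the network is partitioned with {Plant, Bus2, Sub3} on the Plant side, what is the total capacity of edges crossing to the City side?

Edges leaving {Plant, Bus2, Sub3}: Plant→Sub2 (8), Bus2→Sub1 (15), Bus2→Bus1 (6), Sub3→Sub1 (3), Sub3→Bus1 (5).
Cut capacity = 8 + 15 + 6 + 3 + 5 = 37.

37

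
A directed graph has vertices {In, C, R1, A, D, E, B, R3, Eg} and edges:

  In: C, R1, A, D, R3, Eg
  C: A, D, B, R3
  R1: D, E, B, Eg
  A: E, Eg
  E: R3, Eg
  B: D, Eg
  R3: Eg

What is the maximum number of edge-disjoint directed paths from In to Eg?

Assign every edge capacity 1; by Menger, the answer equals the max flow.
Path In→Eg (+1); total 1.
Path In→R1→Eg (+1); total 2.
Path In→A→Eg (+1); total 3.
Path In→R3→Eg (+1); total 4.
Path In→C→B→Eg (+1); total 5.
No residual In→Eg path; max flow = 5.
Certifying cut of size 5: {In→A, In→C, In→Eg, In→R1, In→R3}.

5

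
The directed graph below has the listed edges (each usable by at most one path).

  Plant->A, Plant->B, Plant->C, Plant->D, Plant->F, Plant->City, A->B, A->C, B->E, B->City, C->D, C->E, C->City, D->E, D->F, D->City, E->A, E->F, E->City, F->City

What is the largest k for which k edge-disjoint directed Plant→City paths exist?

6

Assign every edge capacity 1; by Menger, the answer equals the max flow.
Path Plant→City (+1); total 1.
Path Plant→B→City (+1); total 2.
Path Plant→C→City (+1); total 3.
Path Plant→D→City (+1); total 4.
Path Plant→F→City (+1); total 5.
Path Plant→A→B→E→City (+1); total 6.
No residual Plant→City path; max flow = 6.
Certifying cut of size 6: {Plant→A, Plant→B, Plant→C, Plant→City, Plant→D, Plant→F}.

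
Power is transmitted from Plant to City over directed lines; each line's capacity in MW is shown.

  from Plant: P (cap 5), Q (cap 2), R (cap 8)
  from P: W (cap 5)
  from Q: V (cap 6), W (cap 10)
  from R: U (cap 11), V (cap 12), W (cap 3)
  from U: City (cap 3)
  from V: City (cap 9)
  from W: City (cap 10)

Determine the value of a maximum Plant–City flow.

Augment Plant→P→W→City: bottleneck 5, flow now 5.
Augment Plant→Q→V→City: bottleneck 2, flow now 7.
Augment Plant→R→U→City: bottleneck 3, flow now 10.
Augment Plant→R→V→City: bottleneck 5, flow now 15.
No augmenting path remains; maximum flow = 15.
In the residual graph, reachable from Plant: {Plant}.
Min-cut edges: Plant→P (5), Plant→Q (2), Plant→R (8); capacity 5 + 2 + 8 = 15.
This cut is saturated, so no flow can exceed 15.

15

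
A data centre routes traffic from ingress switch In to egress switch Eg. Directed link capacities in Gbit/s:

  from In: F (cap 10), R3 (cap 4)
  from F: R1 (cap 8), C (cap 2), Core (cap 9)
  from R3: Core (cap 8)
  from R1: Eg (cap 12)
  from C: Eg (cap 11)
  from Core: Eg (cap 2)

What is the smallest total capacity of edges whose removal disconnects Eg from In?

12

Augment In→F→R1→Eg: bottleneck 8, flow now 8.
Augment In→F→C→Eg: bottleneck 2, flow now 10.
Augment In→R3→Core→Eg: bottleneck 2, flow now 12.
No augmenting path remains; maximum flow = 12.
By max-flow min-cut, the minimum cut capacity equals the max flow.
In the residual graph, reachable from In: {In, R3, Core}.
Min-cut edges: In→F (10), Core→Eg (2); capacity 10 + 2 = 12.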